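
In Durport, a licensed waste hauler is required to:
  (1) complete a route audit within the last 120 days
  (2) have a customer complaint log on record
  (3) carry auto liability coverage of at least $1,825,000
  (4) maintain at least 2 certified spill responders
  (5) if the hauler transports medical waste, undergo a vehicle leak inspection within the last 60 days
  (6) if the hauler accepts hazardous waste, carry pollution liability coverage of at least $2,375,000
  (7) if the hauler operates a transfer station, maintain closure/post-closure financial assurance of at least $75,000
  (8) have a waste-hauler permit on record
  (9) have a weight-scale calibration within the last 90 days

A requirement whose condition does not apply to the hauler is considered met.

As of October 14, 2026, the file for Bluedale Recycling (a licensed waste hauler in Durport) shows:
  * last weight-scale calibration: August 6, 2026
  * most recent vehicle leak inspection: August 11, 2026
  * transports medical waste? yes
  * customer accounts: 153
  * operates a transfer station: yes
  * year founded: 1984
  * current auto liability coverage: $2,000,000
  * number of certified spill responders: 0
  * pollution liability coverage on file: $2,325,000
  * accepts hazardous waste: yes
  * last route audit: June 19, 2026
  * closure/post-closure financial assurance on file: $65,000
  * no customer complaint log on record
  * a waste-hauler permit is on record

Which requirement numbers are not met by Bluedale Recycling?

2, 4, 5, 6, 7

1. route audit 117 days ago vs limit 120 → met
2. customer complaint log absent → not met
3. auto liability coverage $2,000,000 ≥ $1,825,000 → met
4. certified spill responders 0 < 2 → not met
5. condition 'transports medical waste' holds; vehicle leak inspection 64 days ago vs limit 60 → not met
6. condition 'accepts hazardous waste' holds; pollution liability coverage $2,325,000 < $2,375,000 → not met
7. condition 'operates a transfer station' holds; closure/post-closure financial assurance $65,000 < $75,000 → not met
8. waste-hauler permit present → met
9. weight-scale calibration 69 days ago vs limit 90 → met
Not met: 2, 4, 5, 6, 7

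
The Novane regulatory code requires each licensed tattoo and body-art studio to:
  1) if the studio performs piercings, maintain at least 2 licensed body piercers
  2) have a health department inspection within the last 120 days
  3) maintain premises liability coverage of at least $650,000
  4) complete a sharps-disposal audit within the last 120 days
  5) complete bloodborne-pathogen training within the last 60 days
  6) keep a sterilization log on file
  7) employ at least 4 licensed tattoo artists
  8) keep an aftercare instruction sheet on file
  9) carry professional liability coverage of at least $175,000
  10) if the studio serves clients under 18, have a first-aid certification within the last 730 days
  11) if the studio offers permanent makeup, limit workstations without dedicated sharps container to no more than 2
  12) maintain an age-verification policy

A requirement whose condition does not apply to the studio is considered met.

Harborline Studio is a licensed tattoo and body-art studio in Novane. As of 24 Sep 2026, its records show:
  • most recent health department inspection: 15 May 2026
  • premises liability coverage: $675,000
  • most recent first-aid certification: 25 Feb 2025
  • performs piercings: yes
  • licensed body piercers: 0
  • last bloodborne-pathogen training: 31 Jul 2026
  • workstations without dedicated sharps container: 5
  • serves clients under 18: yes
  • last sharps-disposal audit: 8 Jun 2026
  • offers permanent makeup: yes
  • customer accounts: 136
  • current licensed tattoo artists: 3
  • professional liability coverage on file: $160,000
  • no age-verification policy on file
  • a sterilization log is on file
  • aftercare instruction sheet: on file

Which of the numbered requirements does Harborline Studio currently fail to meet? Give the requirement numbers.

1, 2, 7, 9, 11, 12

1. condition 'performs piercings' holds; licensed body piercers 0 < 2 → not met
2. health department inspection 132 days ago vs limit 120 → not met
3. premises liability coverage $675,000 ≥ $650,000 → met
4. sharps-disposal audit 108 days ago vs limit 120 → met
5. bloodborne-pathogen training 55 days ago vs limit 60 → met
6. sterilization log present → met
7. licensed tattoo artists 3 < 4 → not met
8. aftercare instruction sheet present → met
9. professional liability coverage $160,000 < $175,000 → not met
10. condition 'serves clients under 18' holds; first-aid certification 576 days ago vs limit 730 → met
11. condition 'offers permanent makeup' holds; workstations without dedicated sharps container 5 > 2 → not met
12. age-verification policy absent → not met
Not met: 1, 2, 7, 9, 11, 12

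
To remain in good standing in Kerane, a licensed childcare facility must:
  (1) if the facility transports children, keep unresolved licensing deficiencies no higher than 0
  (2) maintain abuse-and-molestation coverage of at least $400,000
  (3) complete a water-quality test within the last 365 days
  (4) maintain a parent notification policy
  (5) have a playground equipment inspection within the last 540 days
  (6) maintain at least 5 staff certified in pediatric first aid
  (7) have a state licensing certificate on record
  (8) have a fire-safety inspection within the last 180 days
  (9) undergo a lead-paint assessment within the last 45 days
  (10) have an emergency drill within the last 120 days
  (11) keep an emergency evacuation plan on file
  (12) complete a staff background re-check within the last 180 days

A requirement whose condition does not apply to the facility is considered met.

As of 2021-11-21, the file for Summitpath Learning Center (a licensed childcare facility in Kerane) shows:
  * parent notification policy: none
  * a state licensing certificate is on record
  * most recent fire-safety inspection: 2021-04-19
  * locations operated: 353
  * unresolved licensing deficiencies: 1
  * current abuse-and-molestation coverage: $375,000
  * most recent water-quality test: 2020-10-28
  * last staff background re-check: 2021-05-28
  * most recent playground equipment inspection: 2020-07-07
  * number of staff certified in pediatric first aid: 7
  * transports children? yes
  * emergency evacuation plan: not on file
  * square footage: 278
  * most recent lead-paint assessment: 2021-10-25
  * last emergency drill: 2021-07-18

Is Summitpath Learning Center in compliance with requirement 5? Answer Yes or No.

5. playground equipment inspection 502 days ago vs limit 540 → met

Yes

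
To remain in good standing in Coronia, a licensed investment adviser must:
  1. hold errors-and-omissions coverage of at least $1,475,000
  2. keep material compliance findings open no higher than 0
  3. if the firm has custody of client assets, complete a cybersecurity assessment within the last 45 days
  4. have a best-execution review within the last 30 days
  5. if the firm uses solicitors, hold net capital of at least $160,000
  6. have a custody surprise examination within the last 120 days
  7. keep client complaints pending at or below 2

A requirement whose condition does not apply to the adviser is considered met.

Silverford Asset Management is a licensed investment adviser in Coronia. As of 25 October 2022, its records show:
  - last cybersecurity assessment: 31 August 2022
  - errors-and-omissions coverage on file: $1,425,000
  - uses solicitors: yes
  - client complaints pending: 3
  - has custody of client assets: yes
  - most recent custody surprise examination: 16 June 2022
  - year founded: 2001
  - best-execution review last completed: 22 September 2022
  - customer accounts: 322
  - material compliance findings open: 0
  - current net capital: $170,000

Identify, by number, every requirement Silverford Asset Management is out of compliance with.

1, 3, 4, 6, 7

1. errors-and-omissions coverage $1,425,000 < $1,475,000 → not met
2. material compliance findings open 0 ≤ 0 → met
3. condition 'has custody of client assets' holds; cybersecurity assessment 55 days ago vs limit 45 → not met
4. best-execution review 33 days ago vs limit 30 → not met
5. condition 'uses solicitors' holds; net capital $170,000 ≥ $160,000 → met
6. custody surprise examination 131 days ago vs limit 120 → not met
7. client complaints pending 3 > 2 → not met
Not met: 1, 3, 4, 6, 7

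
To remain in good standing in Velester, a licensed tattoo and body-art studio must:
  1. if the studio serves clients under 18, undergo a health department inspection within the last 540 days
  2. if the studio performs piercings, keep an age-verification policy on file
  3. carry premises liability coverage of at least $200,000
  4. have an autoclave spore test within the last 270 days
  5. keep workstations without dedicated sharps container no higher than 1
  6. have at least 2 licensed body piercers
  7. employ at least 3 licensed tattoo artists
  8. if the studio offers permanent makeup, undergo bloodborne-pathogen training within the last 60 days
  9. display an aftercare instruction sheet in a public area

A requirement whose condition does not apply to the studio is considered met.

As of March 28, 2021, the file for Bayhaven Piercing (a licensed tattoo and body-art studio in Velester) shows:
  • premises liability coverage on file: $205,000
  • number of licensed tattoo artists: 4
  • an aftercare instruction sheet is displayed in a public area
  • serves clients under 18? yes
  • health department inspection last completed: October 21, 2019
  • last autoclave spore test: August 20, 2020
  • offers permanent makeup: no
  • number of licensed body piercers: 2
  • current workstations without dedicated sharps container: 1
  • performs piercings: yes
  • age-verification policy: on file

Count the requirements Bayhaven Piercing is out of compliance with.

0

1. condition 'serves clients under 18' holds; health department inspection 524 days ago vs limit 540 → met
2. condition 'performs piercings' holds; age-verification policy present → met
3. premises liability coverage $205,000 ≥ $200,000 → met
4. autoclave spore test 220 days ago vs limit 270 → met
5. workstations without dedicated sharps container 1 ≤ 1 → met
6. licensed body piercers 2 ≥ 2 → met
7. licensed tattoo artists 4 ≥ 3 → met
8. condition 'offers permanent makeup' does not hold → requirement n/a → met
9. aftercare instruction sheet present → met
Not met: 0 of 9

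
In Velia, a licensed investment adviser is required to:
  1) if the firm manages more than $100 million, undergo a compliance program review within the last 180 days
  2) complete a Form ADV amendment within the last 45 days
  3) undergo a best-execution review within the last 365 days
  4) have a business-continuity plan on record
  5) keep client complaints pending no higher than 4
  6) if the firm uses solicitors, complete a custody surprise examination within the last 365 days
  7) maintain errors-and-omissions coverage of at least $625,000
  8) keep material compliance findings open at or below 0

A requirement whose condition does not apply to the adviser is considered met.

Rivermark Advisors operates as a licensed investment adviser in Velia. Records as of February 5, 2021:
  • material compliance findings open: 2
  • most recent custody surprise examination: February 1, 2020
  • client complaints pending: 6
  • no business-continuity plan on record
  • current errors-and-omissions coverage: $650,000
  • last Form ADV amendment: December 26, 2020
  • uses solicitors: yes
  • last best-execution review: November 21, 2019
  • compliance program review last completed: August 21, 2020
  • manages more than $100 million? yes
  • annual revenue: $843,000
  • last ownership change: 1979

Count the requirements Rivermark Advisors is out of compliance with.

5

1. condition 'manages more than $100 million' holds; compliance program review 168 days ago vs limit 180 → met
2. Form ADV amendment 41 days ago vs limit 45 → met
3. best-execution review 442 days ago vs limit 365 → not met
4. business-continuity plan absent → not met
5. client complaints pending 6 > 4 → not met
6. condition 'uses solicitors' holds; custody surprise examination 370 days ago vs limit 365 → not met
7. errors-and-omissions coverage $650,000 ≥ $625,000 → met
8. material compliance findings open 2 > 0 → not met
Not met: 5 of 8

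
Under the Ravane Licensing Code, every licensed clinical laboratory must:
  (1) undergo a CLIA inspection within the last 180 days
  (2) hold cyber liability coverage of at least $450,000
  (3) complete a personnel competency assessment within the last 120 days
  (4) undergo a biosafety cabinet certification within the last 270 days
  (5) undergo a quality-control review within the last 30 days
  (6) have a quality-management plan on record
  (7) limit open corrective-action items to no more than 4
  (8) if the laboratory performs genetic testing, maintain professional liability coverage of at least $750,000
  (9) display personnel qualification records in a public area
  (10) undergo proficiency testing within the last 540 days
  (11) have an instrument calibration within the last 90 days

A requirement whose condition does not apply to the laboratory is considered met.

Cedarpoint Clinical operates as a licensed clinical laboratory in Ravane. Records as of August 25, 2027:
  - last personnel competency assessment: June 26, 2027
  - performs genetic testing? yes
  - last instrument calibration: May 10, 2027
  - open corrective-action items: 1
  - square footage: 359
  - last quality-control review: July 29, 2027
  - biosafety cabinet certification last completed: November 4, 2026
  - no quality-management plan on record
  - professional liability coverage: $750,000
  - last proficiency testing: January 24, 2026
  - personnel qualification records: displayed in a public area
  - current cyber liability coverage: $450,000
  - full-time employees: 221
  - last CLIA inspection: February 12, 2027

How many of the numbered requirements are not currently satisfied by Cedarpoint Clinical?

5

1. CLIA inspection 194 days ago vs limit 180 → not met
2. cyber liability coverage $450,000 ≥ $450,000 → met
3. personnel competency assessment 60 days ago vs limit 120 → met
4. biosafety cabinet certification 294 days ago vs limit 270 → not met
5. quality-control review 27 days ago vs limit 30 → met
6. quality-management plan absent → not met
7. open corrective-action items 1 ≤ 4 → met
8. condition 'performs genetic testing' holds; professional liability coverage $750,000 ≥ $750,000 → met
9. personnel qualification records present → met
10. proficiency testing 578 days ago vs limit 540 → not met
11. instrument calibration 107 days ago vs limit 90 → not met
Not met: 5 of 11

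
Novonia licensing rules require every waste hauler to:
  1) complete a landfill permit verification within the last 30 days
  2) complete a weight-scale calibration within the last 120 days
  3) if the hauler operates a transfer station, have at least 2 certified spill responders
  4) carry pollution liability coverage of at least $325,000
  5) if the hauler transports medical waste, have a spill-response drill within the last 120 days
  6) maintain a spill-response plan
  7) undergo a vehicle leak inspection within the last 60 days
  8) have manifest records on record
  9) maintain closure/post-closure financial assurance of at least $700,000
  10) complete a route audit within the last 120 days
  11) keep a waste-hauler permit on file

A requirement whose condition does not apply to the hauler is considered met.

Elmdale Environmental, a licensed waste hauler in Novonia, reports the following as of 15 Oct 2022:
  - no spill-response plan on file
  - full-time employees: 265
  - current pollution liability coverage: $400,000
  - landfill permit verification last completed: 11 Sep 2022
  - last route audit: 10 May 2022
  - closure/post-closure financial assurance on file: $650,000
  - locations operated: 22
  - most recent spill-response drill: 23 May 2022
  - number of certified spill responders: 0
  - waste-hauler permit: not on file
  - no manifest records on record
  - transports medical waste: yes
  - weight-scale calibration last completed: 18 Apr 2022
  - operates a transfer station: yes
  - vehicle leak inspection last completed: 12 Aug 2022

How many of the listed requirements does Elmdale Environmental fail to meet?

1. landfill permit verification 34 days ago vs limit 30 → not met
2. weight-scale calibration 180 days ago vs limit 120 → not met
3. condition 'operates a transfer station' holds; certified spill responders 0 < 2 → not met
4. pollution liability coverage $400,000 ≥ $325,000 → met
5. condition 'transports medical waste' holds; spill-response drill 145 days ago vs limit 120 → not met
6. spill-response plan absent → not met
7. vehicle leak inspection 64 days ago vs limit 60 → not met
8. manifest records absent → not met
9. closure/post-closure financial assurance $650,000 < $700,000 → not met
10. route audit 158 days ago vs limit 120 → not met
11. waste-hauler permit absent → not met
Not met: 10 of 11

10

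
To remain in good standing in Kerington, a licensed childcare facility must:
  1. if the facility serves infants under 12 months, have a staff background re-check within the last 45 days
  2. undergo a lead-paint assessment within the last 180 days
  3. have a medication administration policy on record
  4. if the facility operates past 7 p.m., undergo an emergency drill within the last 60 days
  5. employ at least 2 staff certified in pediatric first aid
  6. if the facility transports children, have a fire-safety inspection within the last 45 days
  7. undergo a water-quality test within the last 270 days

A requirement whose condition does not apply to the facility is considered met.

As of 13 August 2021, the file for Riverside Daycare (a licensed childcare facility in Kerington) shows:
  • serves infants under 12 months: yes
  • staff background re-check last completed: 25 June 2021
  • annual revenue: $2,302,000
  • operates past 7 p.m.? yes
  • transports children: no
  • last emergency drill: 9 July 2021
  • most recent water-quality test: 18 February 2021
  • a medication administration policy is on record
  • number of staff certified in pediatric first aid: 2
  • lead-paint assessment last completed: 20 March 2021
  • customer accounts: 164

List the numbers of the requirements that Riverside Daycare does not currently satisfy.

1. condition 'serves infants under 12 months' holds; staff background re-check 49 days ago vs limit 45 → not met
2. lead-paint assessment 146 days ago vs limit 180 → met
3. medication administration policy present → met
4. condition 'operates past 7 p.m.' holds; emergency drill 35 days ago vs limit 60 → met
5. staff certified in pediatric first aid 2 ≥ 2 → met
6. condition 'transports children' does not hold → requirement n/a → met
7. water-quality test 176 days ago vs limit 270 → met
Not met: 1

1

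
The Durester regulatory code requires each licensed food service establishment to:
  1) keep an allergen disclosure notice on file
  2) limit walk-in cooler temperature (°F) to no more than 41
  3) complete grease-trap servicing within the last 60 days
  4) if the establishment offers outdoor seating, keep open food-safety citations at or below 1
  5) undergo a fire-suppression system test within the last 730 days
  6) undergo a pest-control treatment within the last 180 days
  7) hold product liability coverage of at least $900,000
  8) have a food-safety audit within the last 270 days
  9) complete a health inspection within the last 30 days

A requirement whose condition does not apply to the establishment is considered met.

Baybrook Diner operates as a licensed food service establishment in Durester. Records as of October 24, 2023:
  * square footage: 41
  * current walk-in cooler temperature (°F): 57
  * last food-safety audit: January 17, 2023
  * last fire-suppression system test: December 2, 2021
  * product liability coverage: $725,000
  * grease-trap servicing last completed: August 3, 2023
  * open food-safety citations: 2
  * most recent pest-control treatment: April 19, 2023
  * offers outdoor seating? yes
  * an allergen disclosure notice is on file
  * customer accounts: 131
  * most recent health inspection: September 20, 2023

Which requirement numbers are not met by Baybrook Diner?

2, 3, 4, 6, 7, 8, 9

1. allergen disclosure notice present → met
2. walk-in cooler temperature (°F) 57 > 41 → not met
3. grease-trap servicing 82 days ago vs limit 60 → not met
4. condition 'offers outdoor seating' holds; open food-safety citations 2 > 1 → not met
5. fire-suppression system test 691 days ago vs limit 730 → met
6. pest-control treatment 188 days ago vs limit 180 → not met
7. product liability coverage $725,000 < $900,000 → not met
8. food-safety audit 280 days ago vs limit 270 → not met
9. health inspection 34 days ago vs limit 30 → not met
Not met: 2, 3, 4, 6, 7, 8, 9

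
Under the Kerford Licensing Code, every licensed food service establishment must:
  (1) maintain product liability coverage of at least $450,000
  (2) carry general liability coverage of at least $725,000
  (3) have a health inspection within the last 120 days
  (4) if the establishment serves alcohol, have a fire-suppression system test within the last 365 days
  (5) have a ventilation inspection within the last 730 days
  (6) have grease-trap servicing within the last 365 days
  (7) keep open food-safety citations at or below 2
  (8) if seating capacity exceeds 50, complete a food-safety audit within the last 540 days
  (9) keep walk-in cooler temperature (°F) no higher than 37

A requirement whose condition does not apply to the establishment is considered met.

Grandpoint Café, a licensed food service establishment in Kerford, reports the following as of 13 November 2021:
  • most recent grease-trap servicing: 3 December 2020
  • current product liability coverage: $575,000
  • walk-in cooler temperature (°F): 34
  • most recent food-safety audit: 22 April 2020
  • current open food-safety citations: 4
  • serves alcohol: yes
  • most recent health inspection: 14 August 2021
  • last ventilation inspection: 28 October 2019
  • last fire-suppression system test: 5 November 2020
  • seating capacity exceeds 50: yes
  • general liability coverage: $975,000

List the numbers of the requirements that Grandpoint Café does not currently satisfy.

1. product liability coverage $575,000 ≥ $450,000 → met
2. general liability coverage $975,000 ≥ $725,000 → met
3. health inspection 91 days ago vs limit 120 → met
4. condition 'serves alcohol' holds; fire-suppression system test 373 days ago vs limit 365 → not met
5. ventilation inspection 747 days ago vs limit 730 → not met
6. grease-trap servicing 345 days ago vs limit 365 → met
7. open food-safety citations 4 > 2 → not met
8. condition 'seating capacity exceeds 50' holds; food-safety audit 570 days ago vs limit 540 → not met
9. walk-in cooler temperature (°F) 34 ≤ 37 → met
Not met: 4, 5, 7, 8

4, 5, 7, 8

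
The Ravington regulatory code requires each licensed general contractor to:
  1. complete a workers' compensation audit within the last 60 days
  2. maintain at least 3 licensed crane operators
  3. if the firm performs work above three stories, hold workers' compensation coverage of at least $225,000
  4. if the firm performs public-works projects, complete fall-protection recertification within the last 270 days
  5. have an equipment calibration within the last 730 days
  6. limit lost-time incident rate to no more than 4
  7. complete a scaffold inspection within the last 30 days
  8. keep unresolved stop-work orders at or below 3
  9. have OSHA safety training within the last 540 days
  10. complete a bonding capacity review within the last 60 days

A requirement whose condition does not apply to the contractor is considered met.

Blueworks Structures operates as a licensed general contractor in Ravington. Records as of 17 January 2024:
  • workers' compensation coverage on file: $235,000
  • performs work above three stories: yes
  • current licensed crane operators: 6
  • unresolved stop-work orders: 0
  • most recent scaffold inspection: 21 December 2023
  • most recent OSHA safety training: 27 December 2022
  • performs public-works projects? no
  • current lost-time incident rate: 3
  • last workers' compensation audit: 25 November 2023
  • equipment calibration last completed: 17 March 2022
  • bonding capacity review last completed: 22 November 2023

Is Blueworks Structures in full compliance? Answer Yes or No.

1. workers' compensation audit 53 days ago vs limit 60 → met
2. licensed crane operators 6 ≥ 3 → met
3. condition 'performs work above three stories' holds; workers' compensation coverage $235,000 ≥ $225,000 → met
4. condition 'performs public-works projects' does not hold → requirement n/a → met
5. equipment calibration 671 days ago vs limit 730 → met
6. lost-time incident rate 3 ≤ 4 → met
7. scaffold inspection 27 days ago vs limit 30 → met
8. unresolved stop-work orders 0 ≤ 3 → met
9. OSHA safety training 386 days ago vs limit 540 → met
10. bonding capacity review 56 days ago vs limit 60 → met
All met.

Yes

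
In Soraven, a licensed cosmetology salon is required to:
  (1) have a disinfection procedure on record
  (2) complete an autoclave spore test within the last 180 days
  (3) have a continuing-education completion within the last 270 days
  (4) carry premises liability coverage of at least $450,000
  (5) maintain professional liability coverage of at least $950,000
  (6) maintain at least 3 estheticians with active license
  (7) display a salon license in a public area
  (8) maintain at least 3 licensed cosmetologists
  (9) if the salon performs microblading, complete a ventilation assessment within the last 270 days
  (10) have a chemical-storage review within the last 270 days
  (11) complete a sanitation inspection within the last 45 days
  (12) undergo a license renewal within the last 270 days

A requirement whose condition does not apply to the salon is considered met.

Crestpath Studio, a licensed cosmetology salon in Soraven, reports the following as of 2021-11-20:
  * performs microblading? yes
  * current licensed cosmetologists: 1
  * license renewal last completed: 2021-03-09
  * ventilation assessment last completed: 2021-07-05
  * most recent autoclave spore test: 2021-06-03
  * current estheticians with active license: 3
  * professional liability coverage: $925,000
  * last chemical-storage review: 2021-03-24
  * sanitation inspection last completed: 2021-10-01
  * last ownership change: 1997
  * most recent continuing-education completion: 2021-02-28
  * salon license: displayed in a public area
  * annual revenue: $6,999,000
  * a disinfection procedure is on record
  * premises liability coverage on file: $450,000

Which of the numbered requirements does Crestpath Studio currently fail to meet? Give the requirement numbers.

5, 8, 11

1. disinfection procedure present → met
2. autoclave spore test 170 days ago vs limit 180 → met
3. continuing-education completion 265 days ago vs limit 270 → met
4. premises liability coverage $450,000 ≥ $450,000 → met
5. professional liability coverage $925,000 < $950,000 → not met
6. estheticians with active license 3 ≥ 3 → met
7. salon license present → met
8. licensed cosmetologists 1 < 3 → not met
9. condition 'performs microblading' holds; ventilation assessment 138 days ago vs limit 270 → met
10. chemical-storage review 241 days ago vs limit 270 → met
11. sanitation inspection 50 days ago vs limit 45 → not met
12. license renewal 256 days ago vs limit 270 → met
Not met: 5, 8, 11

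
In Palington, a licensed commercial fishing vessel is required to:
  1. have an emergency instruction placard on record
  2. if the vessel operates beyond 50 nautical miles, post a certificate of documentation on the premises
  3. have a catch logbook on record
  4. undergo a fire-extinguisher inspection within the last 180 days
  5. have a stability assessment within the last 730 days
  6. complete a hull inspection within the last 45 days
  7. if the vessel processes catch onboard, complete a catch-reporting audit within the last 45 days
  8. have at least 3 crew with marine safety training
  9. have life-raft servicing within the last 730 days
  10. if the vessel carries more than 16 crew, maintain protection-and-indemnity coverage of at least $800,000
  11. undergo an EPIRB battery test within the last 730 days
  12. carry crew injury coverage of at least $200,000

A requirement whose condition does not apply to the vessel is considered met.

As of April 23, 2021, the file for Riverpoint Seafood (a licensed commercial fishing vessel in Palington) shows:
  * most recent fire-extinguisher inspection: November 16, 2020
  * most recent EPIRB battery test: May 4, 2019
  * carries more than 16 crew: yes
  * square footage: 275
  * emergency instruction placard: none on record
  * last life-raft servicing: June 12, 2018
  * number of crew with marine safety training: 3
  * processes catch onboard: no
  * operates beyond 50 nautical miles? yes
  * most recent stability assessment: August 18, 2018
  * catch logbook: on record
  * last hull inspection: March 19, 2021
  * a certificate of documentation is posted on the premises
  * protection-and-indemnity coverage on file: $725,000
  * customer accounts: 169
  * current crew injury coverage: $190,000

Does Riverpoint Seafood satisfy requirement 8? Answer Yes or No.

8. crew with marine safety training 3 ≥ 3 → met

Yes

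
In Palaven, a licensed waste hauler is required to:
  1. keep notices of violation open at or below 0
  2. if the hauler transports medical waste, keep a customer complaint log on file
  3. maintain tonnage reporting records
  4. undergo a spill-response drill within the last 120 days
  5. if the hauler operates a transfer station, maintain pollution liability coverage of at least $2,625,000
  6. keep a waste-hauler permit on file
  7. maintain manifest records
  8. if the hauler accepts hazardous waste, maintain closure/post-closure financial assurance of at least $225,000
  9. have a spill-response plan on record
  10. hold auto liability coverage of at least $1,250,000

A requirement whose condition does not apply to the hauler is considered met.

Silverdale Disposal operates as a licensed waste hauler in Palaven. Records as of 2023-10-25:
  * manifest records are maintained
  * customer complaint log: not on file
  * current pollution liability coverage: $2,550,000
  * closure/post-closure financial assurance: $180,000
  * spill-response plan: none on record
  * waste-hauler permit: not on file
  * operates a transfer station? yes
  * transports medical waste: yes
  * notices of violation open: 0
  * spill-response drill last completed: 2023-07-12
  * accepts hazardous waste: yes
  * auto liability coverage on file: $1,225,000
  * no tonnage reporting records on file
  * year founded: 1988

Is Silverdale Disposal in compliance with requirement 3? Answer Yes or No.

No

3. tonnage reporting records absent → not met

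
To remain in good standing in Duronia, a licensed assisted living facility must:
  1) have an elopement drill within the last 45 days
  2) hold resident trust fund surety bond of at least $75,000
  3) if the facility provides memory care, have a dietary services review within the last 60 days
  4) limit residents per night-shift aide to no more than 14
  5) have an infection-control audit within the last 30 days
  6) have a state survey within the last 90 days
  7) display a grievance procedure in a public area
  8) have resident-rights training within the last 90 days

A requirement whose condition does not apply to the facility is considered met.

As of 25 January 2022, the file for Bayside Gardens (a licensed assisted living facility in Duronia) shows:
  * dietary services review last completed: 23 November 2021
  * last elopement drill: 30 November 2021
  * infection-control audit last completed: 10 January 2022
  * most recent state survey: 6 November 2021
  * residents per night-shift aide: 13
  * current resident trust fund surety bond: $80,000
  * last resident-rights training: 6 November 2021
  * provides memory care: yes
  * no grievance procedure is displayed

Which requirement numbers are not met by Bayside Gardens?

1, 3, 7

1. elopement drill 56 days ago vs limit 45 → not met
2. resident trust fund surety bond $80,000 ≥ $75,000 → met
3. condition 'provides memory care' holds; dietary services review 63 days ago vs limit 60 → not met
4. residents per night-shift aide 13 ≤ 14 → met
5. infection-control audit 15 days ago vs limit 30 → met
6. state survey 80 days ago vs limit 90 → met
7. grievance procedure absent → not met
8. resident-rights training 80 days ago vs limit 90 → met
Not met: 1, 3, 7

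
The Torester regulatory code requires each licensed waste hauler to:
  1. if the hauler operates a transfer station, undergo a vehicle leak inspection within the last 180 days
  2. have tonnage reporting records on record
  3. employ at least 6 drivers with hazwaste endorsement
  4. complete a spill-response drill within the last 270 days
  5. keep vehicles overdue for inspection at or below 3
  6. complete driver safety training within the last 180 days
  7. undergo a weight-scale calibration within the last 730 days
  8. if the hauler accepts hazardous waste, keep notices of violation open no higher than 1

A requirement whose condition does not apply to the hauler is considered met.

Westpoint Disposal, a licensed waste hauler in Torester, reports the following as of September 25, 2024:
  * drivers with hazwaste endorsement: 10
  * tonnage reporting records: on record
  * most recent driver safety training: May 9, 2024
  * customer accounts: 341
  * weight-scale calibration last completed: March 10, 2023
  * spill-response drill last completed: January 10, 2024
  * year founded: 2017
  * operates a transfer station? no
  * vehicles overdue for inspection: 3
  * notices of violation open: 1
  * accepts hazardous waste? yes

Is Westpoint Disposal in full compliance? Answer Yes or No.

Yes

1. condition 'operates a transfer station' does not hold → requirement n/a → met
2. tonnage reporting records present → met
3. drivers with hazwaste endorsement 10 ≥ 6 → met
4. spill-response drill 259 days ago vs limit 270 → met
5. vehicles overdue for inspection 3 ≤ 3 → met
6. driver safety training 139 days ago vs limit 180 → met
7. weight-scale calibration 565 days ago vs limit 730 → met
8. condition 'accepts hazardous waste' holds; notices of violation open 1 ≤ 1 → met
All met.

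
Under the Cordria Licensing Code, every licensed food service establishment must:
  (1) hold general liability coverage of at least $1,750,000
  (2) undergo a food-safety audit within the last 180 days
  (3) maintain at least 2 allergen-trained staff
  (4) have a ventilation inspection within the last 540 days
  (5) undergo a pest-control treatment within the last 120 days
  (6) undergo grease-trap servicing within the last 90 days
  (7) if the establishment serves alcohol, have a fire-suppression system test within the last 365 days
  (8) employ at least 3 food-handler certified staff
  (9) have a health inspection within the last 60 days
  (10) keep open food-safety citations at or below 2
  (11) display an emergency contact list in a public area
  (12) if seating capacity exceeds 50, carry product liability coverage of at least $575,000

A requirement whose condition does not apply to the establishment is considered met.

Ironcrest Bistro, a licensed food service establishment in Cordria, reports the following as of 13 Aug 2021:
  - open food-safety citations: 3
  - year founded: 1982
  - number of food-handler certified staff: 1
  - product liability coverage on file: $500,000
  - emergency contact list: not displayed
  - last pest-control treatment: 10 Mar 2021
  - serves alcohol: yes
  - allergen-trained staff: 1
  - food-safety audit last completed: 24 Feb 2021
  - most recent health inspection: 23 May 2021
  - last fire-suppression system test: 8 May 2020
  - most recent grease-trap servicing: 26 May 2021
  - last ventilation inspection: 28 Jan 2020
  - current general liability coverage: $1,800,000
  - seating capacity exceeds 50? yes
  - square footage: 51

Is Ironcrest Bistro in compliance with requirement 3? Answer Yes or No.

3. allergen-trained staff 1 < 2 → not met

No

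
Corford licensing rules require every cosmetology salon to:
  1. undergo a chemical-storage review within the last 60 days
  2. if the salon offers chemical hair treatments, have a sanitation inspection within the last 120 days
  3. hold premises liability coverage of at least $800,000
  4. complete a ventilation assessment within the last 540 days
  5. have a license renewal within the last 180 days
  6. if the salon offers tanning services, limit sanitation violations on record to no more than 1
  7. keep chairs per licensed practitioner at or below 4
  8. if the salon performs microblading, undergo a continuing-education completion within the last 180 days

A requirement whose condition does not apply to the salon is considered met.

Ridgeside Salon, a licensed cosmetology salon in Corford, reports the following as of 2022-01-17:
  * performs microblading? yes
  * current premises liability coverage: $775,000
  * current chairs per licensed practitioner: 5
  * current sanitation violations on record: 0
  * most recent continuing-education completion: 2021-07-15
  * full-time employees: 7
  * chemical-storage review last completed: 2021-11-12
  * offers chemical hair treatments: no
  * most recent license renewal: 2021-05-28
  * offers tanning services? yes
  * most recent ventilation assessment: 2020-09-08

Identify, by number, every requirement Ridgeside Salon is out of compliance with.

1, 3, 5, 7, 8

1. chemical-storage review 66 days ago vs limit 60 → not met
2. condition 'offers chemical hair treatments' does not hold → requirement n/a → met
3. premises liability coverage $775,000 < $800,000 → not met
4. ventilation assessment 496 days ago vs limit 540 → met
5. license renewal 234 days ago vs limit 180 → not met
6. condition 'offers tanning services' holds; sanitation violations on record 0 ≤ 1 → met
7. chairs per licensed practitioner 5 > 4 → not met
8. condition 'performs microblading' holds; continuing-education completion 186 days ago vs limit 180 → not met
Not met: 1, 3, 5, 7, 8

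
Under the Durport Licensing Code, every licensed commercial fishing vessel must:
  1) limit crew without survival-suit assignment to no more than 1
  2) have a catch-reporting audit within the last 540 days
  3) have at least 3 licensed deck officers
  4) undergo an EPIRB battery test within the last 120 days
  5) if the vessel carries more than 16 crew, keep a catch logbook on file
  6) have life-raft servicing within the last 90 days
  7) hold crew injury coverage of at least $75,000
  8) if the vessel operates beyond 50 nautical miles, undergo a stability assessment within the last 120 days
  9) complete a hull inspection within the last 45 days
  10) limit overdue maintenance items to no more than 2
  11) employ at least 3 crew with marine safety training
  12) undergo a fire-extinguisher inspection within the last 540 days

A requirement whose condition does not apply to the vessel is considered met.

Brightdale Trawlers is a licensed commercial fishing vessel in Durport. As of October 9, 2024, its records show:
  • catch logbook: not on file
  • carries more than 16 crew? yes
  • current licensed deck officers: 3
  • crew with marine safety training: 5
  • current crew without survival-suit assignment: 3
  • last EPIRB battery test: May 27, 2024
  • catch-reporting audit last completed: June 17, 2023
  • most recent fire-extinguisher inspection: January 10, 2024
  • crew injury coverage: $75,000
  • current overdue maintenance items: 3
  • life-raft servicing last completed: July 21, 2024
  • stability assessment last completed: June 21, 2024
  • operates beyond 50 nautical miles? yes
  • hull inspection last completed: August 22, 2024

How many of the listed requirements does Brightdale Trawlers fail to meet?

5

1. crew without survival-suit assignment 3 > 1 → not met
2. catch-reporting audit 480 days ago vs limit 540 → met
3. licensed deck officers 3 ≥ 3 → met
4. EPIRB battery test 135 days ago vs limit 120 → not met
5. condition 'carries more than 16 crew' holds; catch logbook absent → not met
6. life-raft servicing 80 days ago vs limit 90 → met
7. crew injury coverage $75,000 ≥ $75,000 → met
8. condition 'operates beyond 50 nautical miles' holds; stability assessment 110 days ago vs limit 120 → met
9. hull inspection 48 days ago vs limit 45 → not met
10. overdue maintenance items 3 > 2 → not met
11. crew with marine safety training 5 ≥ 3 → met
12. fire-extinguisher inspection 273 days ago vs limit 540 → met
Not met: 5 of 12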